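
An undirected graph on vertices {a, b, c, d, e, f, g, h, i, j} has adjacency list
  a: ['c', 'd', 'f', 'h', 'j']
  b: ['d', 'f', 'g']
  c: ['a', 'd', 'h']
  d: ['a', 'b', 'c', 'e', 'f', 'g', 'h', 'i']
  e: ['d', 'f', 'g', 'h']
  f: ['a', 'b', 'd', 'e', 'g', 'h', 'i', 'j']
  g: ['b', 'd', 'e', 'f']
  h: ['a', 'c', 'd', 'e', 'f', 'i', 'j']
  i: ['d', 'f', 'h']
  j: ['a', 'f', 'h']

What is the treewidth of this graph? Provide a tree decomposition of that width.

Treewidth 3.
One optimal decomposition is:
Bags: B1 = {d, e, f, h}  B2 = {d, e, f, g}  B3 = {a, d, f, h}  B4 = {a, f, h, j}  B5 = {d, f, h, i}  B6 = {a, c, d, h}  B7 = {b, d, f, g}
Tree: B1–B2, B1–B3, B3–B4, B1–B5, B3–B6, B2–B7

Each bag holds 4 vertices, so the decomposition has width 3, which upper-bounds the treewidth. Conversely, {a, c, d, h} is a clique of size 4, and the vertices of any clique must share a bag in every tree decomposition; so some bag has ≥ 4 vertices and tw(G) ≥ 3. Combining the bounds, tw(G) = 3.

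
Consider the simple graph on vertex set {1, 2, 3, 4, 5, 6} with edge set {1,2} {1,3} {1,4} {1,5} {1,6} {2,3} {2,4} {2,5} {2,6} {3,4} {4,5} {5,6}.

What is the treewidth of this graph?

A width-3 tree decomposition is:
Bags: B1 = {1, 2, 4, 5}  B2 = {1, 2, 5, 6}  B3 = {1, 2, 3, 4}
Tree: B1–B2, B1–B3
Every bag has size at most 4, so the width is 4 − 1 = 3 and tw(G) ≤ 3. Conversely, {1, 2, 3, 4} is a clique of size 4, and the vertices of any clique must share a bag in every tree decomposition; so some bag has ≥ 4 vertices and tw(G) ≥ 3. The upper and lower bounds meet at 3, so that is the treewidth.

3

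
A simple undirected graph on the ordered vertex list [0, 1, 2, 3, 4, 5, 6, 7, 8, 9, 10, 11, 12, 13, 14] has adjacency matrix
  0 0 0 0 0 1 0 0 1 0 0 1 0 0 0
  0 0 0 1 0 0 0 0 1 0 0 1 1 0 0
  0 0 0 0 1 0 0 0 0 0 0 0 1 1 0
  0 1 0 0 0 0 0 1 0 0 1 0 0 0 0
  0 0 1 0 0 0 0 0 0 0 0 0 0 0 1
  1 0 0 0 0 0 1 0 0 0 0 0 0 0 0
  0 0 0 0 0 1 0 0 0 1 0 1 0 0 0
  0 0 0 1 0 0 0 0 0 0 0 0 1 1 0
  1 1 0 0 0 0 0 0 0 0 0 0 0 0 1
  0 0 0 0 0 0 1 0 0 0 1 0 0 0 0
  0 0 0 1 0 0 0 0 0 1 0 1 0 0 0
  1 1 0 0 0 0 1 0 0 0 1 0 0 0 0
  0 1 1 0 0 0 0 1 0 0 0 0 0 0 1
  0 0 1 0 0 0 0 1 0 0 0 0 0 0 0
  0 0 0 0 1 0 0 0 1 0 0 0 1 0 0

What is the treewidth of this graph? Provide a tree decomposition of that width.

Treewidth 3.
Bags: B1 = {0, 5, 6, 9}  B2 = {0, 6, 9, 11}  B3 = {0, 9, 10, 11}  B4 = {0, 8, 10, 11}  B5 = {1, 8, 10, 11}  B6 = {1, 3, 8, 10}  B7 = {1, 3, 8, 14}  B8 = {1, 3, 12, 14}  B9 = {3, 7, 12, 14}  B10 = {4, 7, 12, 14}  B11 = {2, 4, 7, 12}  B12 = {2, 4, 7, 13}
Tree: B1–B2, B2–B3, B3–B4, B4–B5, B5–B6, B6–B7, B7–B8, B8–B9, B9–B10, B10–B11, B11–B12

Every bag has size at most 4, so the width is 4 − 1 = 3 and tw(G) ≤ 3. For the lower bound: the 4 vertex sets {5,6,9}, {0}, {11}, {1,3,8,10} are disjoint, each induces a connected subgraph, and every pair is joined by at least one edge of G. Contracting each set to a single vertex therefore yields K_{4} as a minor, and since treewidth is minor-monotone, tw(G) ≥ tw(K_{4}) = 3. The upper and lower bounds meet at 3, so that is the treewidth.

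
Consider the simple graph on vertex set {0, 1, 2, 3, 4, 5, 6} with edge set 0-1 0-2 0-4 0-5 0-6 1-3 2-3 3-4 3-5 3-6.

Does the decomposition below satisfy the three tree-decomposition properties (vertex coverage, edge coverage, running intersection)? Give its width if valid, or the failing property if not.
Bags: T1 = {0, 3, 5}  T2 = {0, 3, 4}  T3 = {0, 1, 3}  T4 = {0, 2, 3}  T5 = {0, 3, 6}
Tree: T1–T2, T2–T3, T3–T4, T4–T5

Vertex coverage: the bags together contain {0, 1, 2, 3, 4, 5, 6}, the full vertex set. Edge coverage: each edge of G has both endpoints in at least one bag. Running intersection: for every vertex, the bags containing it form a connected subtree. All three properties hold, so this is a valid tree decomposition of width max|bag| − 1 = 2, and hence tw(G) ≤ 2.

Yes; width 2.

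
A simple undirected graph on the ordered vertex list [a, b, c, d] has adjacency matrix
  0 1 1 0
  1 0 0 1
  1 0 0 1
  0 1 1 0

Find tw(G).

2

A width-2 tree decomposition is:
Bags: B1 = {a, b, d}  B2 = {a, c, d}
Tree: B1–B2
The largest bag has 3 vertices, giving width 2; this decomposition certifies tw(G) ≤ 2. Since d–b–a–c–d is a cycle in G, G is not acyclic. Forests are exactly the graphs of treewidth ≤ 1, so tw(G) ≥ 2. The upper and lower bounds meet at 2, so that is the treewidth.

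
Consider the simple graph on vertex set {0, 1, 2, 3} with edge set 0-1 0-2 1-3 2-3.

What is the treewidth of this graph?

A width-2 tree decomposition is:
Bags: B1 = {0, 1, 3}  B2 = {0, 2, 3}
Tree: B1–B2
The largest bag has 3 vertices, giving width 2; this decomposition certifies tw(G) ≤ 2. Since 0–1–3–2–0 is a cycle in G, G is not acyclic. Forests are exactly the graphs of treewidth ≤ 1, so tw(G) ≥ 2. Hence tw(G) = 2 exactly.

2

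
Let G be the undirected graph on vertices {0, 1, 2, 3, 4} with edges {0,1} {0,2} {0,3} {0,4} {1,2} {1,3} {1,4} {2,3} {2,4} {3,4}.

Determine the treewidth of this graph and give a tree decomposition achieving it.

Treewidth 4.
Bags: B1 = {0, 1, 2, 3, 4}
Tree: (single bag)

A single bag containing all 5 vertices is trivially a valid decomposition of width 4. For the lower bound, the 5 vertices {0, 1, 2, 3, 4} are pairwise adjacent, and any tree decomposition puts a clique entirely inside one bag — forcing width ≥ 4. Combining the bounds, tw(G) = 4.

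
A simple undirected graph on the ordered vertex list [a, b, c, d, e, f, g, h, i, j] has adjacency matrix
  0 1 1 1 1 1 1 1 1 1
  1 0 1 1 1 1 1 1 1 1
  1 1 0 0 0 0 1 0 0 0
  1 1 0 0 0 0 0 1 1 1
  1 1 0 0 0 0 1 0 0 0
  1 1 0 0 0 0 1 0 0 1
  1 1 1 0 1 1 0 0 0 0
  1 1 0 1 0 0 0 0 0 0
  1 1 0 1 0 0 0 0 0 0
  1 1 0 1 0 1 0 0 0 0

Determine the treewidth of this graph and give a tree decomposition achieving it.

Treewidth 3.
One optimal decomposition is:
Bags: B1 = {a, b, d, i}  B2 = {a, b, d, h}  B3 = {a, b, d, j}  B4 = {a, b, f, j}  B5 = {a, b, f, g}  B6 = {a, b, c, g}  B7 = {a, b, e, g}
Tree: B1–B2, B1–B3, B3–B4, B4–B5, B5–B6, B6–B7

The largest bag has 4 vertices, giving width 3; this decomposition certifies tw(G) ≤ 3. For the lower bound, the 4 vertices {a, b, d, j} are pairwise adjacent, and any tree decomposition puts a clique entirely inside one bag — forcing width ≥ 3. Combining the bounds, tw(G) = 3.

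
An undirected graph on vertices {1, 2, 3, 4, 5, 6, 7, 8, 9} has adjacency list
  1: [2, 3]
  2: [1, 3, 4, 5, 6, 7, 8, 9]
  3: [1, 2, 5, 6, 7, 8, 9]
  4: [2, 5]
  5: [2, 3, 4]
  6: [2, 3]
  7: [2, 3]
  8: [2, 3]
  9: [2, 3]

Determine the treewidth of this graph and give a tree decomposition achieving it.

Every bag has size at most 3, so the width is 3 − 1 = 2 and tw(G) ≤ 2. On the other hand G contains the 3-clique {1, 2, 3}. A clique must lie in a single bag of any decomposition, so no decomposition can have width below 2. Hence tw(G) = 2 exactly.

Treewidth 2.
One such decomposition:
Bags: B1 = {2, 3, 5}  B2 = {2, 3, 6}  B3 = {2, 3, 8}  B4 = {2, 4, 5}  B5 = {1, 2, 3}  B6 = {2, 3, 9}  B7 = {2, 3, 7}
Tree: B1–B2, B1–B3, B1–B4, B1–B5, B1–B6, B5–B7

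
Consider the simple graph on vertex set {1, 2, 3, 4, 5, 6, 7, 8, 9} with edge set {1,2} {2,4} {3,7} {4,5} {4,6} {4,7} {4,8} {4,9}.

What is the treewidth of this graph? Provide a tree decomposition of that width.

Every bag has size at most 2, so the width is 2 − 1 = 1 and tw(G) ≤ 1. Any graph with an edge has treewidth ≥ 1, and G has the edge 4–7. Hence tw(G) = 1 exactly.

Treewidth 1.
One such decomposition:
Bags: B1 = {4, 7}  B2 = {3, 7}  B3 = {4, 8}  B4 = {2, 4}  B5 = {1, 2}  B6 = {4, 9}  B7 = {4, 6}  B8 = {4, 5}
Tree: B1–B2, B1–B3, B3–B4, B4–B5, B1–B6, B3–B7, B6–B8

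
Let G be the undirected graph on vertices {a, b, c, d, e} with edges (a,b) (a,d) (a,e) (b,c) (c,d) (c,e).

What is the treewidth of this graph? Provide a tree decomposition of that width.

Every bag has size at most 3, so the width is 3 − 1 = 2 and tw(G) ≤ 2. Since a–e–c–b–a is a cycle in G, G is not acyclic. Forests are exactly the graphs of treewidth ≤ 1, so tw(G) ≥ 2. Therefore the treewidth is 2.

Treewidth 2.
One such decomposition:
Bags: B1 = {a, c, e}  B2 = {a, b, c}  B3 = {a, c, d}
Tree: B1–B2, B2–B3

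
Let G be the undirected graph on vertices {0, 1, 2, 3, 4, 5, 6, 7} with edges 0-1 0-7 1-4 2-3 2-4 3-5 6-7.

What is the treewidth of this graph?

A width-1 tree decomposition is:
Bags: B1 = {6, 7}  B2 = {0, 7}  B3 = {0, 1}  B4 = {1, 4}  B5 = {2, 4}  B6 = {2, 3}  B7 = {3, 5}
Tree: B1–B2, B2–B3, B3–B4, B4–B5, B5–B6, B6–B7
Each bag holds 2 vertices, so the decomposition has width 1, which upper-bounds the treewidth. Since G has at least one edge (e.g. 6–7), it is not an edgeless graph, so tw(G) ≥ 1. Hence tw(G) = 1 exactly.

1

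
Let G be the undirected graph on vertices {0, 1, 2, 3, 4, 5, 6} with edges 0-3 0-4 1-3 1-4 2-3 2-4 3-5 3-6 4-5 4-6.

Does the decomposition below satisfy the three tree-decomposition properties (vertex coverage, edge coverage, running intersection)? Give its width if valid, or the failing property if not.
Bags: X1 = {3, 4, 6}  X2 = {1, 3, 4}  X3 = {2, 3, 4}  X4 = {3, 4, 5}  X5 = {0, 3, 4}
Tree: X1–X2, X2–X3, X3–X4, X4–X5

Yes; width 2.

Checking the three conditions: (i) the bags cover all of {0, 1, 2, 3, 4, 5, 6}; (ii) for each edge, some bag contains both endpoints; (iii) the bags containing any fixed vertex form a subtree. All hold, so the decomposition is valid with width 3 − 1 = 2.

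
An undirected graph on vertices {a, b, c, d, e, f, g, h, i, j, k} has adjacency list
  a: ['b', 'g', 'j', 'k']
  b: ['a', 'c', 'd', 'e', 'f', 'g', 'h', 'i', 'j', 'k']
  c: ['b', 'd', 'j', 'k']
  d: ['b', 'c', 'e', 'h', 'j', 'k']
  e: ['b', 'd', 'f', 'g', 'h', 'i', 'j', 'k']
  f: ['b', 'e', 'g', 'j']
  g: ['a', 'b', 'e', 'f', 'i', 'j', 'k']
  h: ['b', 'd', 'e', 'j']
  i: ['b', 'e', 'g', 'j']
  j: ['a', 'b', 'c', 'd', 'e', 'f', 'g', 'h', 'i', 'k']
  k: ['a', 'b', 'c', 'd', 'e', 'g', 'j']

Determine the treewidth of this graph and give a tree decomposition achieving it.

Treewidth 4.
Bags: B1 = {a, b, g, j, k}  B2 = {b, e, g, j, k}  B3 = {b, e, f, g, j}  B4 = {b, e, g, i, j}  B5 = {b, d, e, j, k}  B6 = {b, d, e, h, j}  B7 = {b, c, d, j, k}
Tree: B1–B2, B2–B3, B3–B4, B2–B5, B5–B6, B5–B7

The largest bag has 5 vertices, giving width 4; this decomposition certifies tw(G) ≤ 4. For the lower bound, the 5 vertices {b, d, e, h, j} are pairwise adjacent, and any tree decomposition puts a clique entirely inside one bag — forcing width ≥ 4. Combining the bounds, tw(G) = 4.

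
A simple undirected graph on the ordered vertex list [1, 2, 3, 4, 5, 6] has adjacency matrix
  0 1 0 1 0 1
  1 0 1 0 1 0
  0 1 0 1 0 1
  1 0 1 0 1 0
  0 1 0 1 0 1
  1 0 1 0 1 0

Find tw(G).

3

A width-3 tree decomposition is:
Bags: B1 = {1, 3, 4, 5}  B2 = {1, 3, 5, 6}  B3 = {1, 2, 3, 5}
Tree: B1–B2, B2–B3
Every bag has size at most 4, so the width is 4 − 1 = 3 and tw(G) ≤ 3. For the lower bound: the 4 vertex sets {1,4}, {3,6}, {5}, {2} are disjoint, each induces a connected subgraph, and every pair is joined by at least one edge of G. Contracting each set to a single vertex therefore yields K_{4} as a minor, and since treewidth is minor-monotone, tw(G) ≥ tw(K_{4}) = 3. Therefore the treewidth is 3.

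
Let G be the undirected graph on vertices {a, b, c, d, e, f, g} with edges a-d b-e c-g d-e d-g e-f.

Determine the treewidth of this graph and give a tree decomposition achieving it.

Treewidth 1.
Bags: B1 = {d, e}  B2 = {a, d}  B3 = {d, g}  B4 = {b, e}  B5 = {e, f}  B6 = {c, g}
Tree: B1–B2, B2–B3, B1–B4, B4–B5, B3–B6

The largest bag has 2 vertices, giving width 1; this decomposition certifies tw(G) ≤ 1. Since G has at least one edge (e.g. d–e), it is not an edgeless graph, so tw(G) ≥ 1. Therefore the treewidth is 1.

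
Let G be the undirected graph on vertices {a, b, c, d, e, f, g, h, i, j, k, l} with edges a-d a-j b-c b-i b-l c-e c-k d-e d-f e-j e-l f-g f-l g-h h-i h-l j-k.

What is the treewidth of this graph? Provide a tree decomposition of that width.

The largest bag has 4 vertices, giving width 3; this decomposition certifies tw(G) ≤ 3. For the lower bound: the 4 vertex sets {a,j,k}, {d}, {e}, {b,c,f,l} are disjoint, each induces a connected subgraph, and every pair is joined by at least one edge of G. Contracting each set to a single vertex therefore yields K_{4} as a minor, and since treewidth is minor-monotone, tw(G) ≥ tw(K_{4}) = 3. The upper and lower bounds meet at 3, so that is the treewidth.

Treewidth 3.
One optimal decomposition is:
Bags: B1 = {a, d, j, k}  B2 = {d, e, j, k}  B3 = {c, d, e, k}  B4 = {c, d, e, f}  B5 = {c, e, f, l}  B6 = {b, c, f, l}  B7 = {b, f, g, l}  B8 = {b, g, h, l}  B9 = {b, g, h, i}
Tree: B1–B2, B2–B3, B3–B4, B4–B5, B5–B6, B6–B7, B7–B8, B8–B9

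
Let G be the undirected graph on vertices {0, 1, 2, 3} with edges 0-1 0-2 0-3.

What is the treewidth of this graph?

1

A width-1 tree decomposition is:
Bags: B1 = {0, 2}  B2 = {0, 3}  B3 = {0, 1}
Tree: B1–B2, B1–B3
The largest bag has 2 vertices, giving width 1; this decomposition certifies tw(G) ≤ 1. Since G has at least one edge (e.g. 0–2), it is not an edgeless graph, so tw(G) ≥ 1. The upper and lower bounds meet at 1, so that is the treewidth.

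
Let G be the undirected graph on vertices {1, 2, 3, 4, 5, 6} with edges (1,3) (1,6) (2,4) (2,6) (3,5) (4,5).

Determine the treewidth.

2

A width-2 tree decomposition is:
Bags: B1 = {2, 4, 5}  B2 = {2, 3, 5}  B3 = {1, 2, 3}  B4 = {1, 2, 6}
Tree: B1–B2, B2–B3, B3–B4
Every bag has size at most 3, so the width is 3 − 1 = 2 and tw(G) ≤ 2. Since 2–4–5–3–1–6–2 is a cycle in G, G is not acyclic. Forests are exactly the graphs of treewidth ≤ 1, so tw(G) ≥ 2. Therefore the treewidth is 2.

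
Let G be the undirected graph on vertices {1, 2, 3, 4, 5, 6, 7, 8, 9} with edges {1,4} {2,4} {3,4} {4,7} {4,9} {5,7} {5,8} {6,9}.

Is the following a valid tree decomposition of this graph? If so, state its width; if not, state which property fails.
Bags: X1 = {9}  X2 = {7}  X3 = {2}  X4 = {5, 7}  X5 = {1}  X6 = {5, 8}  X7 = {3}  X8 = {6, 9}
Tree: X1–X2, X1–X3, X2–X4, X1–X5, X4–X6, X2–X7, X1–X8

No — vertex 4 appears in no bag.

A tree decomposition must satisfy three properties: every vertex lies in some bag; for every edge, both endpoints lie together in some bag; and for every vertex, the bags containing it form a connected subtree. Here vertex 4 appears in no bag, so the decomposition is invalid.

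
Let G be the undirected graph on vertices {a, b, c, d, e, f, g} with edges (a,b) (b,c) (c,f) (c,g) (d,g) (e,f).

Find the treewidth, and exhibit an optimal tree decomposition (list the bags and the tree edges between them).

Treewidth 1.
Bags: B1 = {d, g}  B2 = {c, g}  B3 = {b, c}  B4 = {c, f}  B5 = {a, b}  B6 = {e, f}
Tree: B1–B2, B2–B3, B3–B4, B3–B5, B4–B6

Every bag has size at most 2, so the width is 2 − 1 = 1 and tw(G) ≤ 1. G has an edge, so its treewidth is at least 1. The upper and lower bounds meet at 1, so that is the treewidth.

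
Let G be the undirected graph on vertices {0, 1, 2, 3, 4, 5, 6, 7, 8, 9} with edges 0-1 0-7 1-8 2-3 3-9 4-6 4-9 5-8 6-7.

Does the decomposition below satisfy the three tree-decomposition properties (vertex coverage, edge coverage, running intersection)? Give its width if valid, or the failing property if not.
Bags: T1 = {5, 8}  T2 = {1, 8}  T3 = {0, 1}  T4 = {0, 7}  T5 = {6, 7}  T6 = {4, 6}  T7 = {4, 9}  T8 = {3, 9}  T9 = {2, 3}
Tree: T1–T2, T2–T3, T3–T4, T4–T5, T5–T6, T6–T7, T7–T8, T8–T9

Vertex coverage: the bags together contain {0, 1, 2, 3, 4, 5, 6, 7, 8, 9}, the full vertex set. Edge coverage: each edge of G has both endpoints in at least one bag. Running intersection: for every vertex, the bags containing it form a connected subtree. All three properties hold, so this is a valid tree decomposition of width max|bag| − 1 = 1, and hence tw(G) ≤ 1.

Yes; width 1.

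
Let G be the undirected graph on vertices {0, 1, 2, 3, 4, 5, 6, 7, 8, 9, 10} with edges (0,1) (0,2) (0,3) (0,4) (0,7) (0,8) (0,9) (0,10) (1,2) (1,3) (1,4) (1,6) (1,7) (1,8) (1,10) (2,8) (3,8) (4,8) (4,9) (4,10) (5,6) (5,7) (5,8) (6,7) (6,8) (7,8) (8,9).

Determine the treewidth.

3

A width-3 tree decomposition is:
Bags: B1 = {1, 6, 7, 8}  B2 = {0, 1, 7, 8}  B3 = {0, 1, 3, 8}  B4 = {5, 6, 7, 8}  B5 = {0, 1, 4, 8}  B6 = {0, 4, 8, 9}  B7 = {0, 1, 2, 8}  B8 = {0, 1, 4, 10}
Tree: B1–B2, B2–B3, B1–B4, B2–B5, B5–B6, B5–B7, B5–B8
Every bag has size at most 4, so the width is 4 − 1 = 3 and tw(G) ≤ 3. For the lower bound, the 4 vertices {0, 1, 2, 8} are pairwise adjacent, and any tree decomposition puts a clique entirely inside one bag — forcing width ≥ 3. The upper and lower bounds meet at 3, so that is the treewidth.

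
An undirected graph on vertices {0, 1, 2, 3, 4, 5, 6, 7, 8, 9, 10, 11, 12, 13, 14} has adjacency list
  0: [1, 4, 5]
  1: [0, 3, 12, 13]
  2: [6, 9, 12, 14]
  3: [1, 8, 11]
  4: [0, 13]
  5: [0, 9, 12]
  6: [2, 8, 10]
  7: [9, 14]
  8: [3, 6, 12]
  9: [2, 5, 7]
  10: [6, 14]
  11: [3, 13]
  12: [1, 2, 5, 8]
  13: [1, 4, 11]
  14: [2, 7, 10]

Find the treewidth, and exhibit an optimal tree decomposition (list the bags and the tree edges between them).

Treewidth 3.
Bags: B1 = {3, 4, 11, 13}  B2 = {1, 3, 4, 13}  B3 = {0, 1, 3, 4}  B4 = {0, 1, 3, 8}  B5 = {0, 1, 8, 12}  B6 = {0, 5, 8, 12}  B7 = {5, 6, 8, 12}  B8 = {2, 5, 6, 12}  B9 = {2, 5, 6, 9}  B10 = {2, 6, 9, 10}  B11 = {2, 9, 10, 14}  B12 = {7, 9, 10, 14}
Tree: B1–B2, B2–B3, B3–B4, B4–B5, B5–B6, B6–B7, B7–B8, B8–B9, B9–B10, B10–B11, B11–B12

Each bag holds 4 vertices, so the decomposition has width 3, which upper-bounds the treewidth. For the lower bound: the 4 vertex sets {4,11,13}, {3}, {1}, {0,5,8,12} are disjoint, each induces a connected subgraph, and every pair is joined by at least one edge of G. Contracting each set to a single vertex therefore yields K_{4} as a minor, and since treewidth is minor-monotone, tw(G) ≥ tw(K_{4}) = 3. Hence tw(G) = 3 exactly.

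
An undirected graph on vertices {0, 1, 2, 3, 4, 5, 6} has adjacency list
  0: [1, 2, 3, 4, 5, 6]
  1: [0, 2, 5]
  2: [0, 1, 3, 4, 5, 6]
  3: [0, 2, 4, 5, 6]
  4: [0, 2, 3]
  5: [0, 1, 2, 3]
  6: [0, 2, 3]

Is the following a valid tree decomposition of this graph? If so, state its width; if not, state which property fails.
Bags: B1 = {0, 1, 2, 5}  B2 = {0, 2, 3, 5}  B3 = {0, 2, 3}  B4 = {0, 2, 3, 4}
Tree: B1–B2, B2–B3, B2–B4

A tree decomposition must satisfy three properties: every vertex lies in some bag; for every edge, both endpoints lie together in some bag; and for every vertex, the bags containing it form a connected subtree. Here vertex 6 appears in no bag, so the decomposition is invalid.

No — vertex 6 appears in no bag.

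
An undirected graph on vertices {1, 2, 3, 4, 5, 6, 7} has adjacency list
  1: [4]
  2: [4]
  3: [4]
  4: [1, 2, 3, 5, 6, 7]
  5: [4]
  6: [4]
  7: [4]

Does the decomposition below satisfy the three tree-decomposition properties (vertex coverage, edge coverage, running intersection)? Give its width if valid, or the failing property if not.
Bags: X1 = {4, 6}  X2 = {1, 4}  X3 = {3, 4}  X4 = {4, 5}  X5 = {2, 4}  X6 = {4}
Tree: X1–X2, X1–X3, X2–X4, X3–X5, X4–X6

A tree decomposition must satisfy three properties: every vertex lies in some bag; for every edge, both endpoints lie together in some bag; and for every vertex, the bags containing it form a connected subtree. Here vertex 7 appears in no bag, so the decomposition is invalid.

No — vertex 7 appears in no bag.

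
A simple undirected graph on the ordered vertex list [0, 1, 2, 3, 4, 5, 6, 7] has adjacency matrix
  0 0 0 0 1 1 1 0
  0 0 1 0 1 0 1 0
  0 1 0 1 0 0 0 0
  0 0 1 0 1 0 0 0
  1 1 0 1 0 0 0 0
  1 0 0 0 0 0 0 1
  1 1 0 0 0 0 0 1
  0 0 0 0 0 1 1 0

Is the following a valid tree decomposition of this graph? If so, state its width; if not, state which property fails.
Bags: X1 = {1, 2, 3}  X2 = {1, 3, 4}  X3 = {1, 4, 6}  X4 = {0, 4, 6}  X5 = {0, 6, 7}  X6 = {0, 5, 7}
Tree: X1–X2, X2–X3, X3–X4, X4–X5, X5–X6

Every vertex of G appears in some bag (union = {0, 1, 2, 3, 4, 5, 6, 7}); every edge is covered by a bag; and for each vertex v the set of bags containing v is connected in the bag tree. The decomposition is therefore valid. The largest bag has 3 vertices, so the width is 2.

Yes; width 2.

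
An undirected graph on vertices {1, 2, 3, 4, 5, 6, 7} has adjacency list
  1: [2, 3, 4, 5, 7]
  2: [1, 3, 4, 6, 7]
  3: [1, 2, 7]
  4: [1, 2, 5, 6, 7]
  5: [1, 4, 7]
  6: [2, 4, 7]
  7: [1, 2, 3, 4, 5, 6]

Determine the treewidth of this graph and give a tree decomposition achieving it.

Treewidth 3.
Bags: B1 = {1, 4, 5, 7}  B2 = {1, 2, 4, 7}  B3 = {2, 4, 6, 7}  B4 = {1, 2, 3, 7}
Tree: B1–B2, B2–B3, B2–B4

The largest bag has 4 vertices, giving width 3; this decomposition certifies tw(G) ≤ 3. On the other hand G contains the 4-clique {1, 2, 3, 7}. A clique must lie in a single bag of any decomposition, so no decomposition can have width below 3. Combining the bounds, tw(G) = 3.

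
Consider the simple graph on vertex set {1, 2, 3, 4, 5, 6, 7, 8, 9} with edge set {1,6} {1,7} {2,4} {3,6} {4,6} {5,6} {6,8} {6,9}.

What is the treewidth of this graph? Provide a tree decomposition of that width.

Each bag holds 2 vertices, so the decomposition has width 1, which upper-bounds the treewidth. Since G has at least one edge (e.g. 1–6), it is not an edgeless graph, so tw(G) ≥ 1. The upper and lower bounds meet at 1, so that is the treewidth.

Treewidth 1.
Bags: B1 = {1, 6}  B2 = {5, 6}  B3 = {4, 6}  B4 = {6, 8}  B5 = {2, 4}  B6 = {6, 9}  B7 = {3, 6}  B8 = {1, 7}
Tree: B1–B2, B1–B3, B1–B4, B3–B5, B1–B6, B3–B7, B1–B8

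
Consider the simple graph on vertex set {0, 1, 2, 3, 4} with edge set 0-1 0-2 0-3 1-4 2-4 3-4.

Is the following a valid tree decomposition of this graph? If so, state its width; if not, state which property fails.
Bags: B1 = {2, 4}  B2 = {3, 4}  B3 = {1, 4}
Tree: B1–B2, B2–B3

A tree decomposition must satisfy three properties: every vertex lies in some bag; for every edge, both endpoints lie together in some bag; and for every vertex, the bags containing it form a connected subtree. Here vertex 0 appears in no bag, so the decomposition is invalid.

No — vertex 0 appears in no bag.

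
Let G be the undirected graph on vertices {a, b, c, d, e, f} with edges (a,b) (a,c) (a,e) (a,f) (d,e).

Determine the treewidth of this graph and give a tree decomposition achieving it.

Each bag holds 2 vertices, so the decomposition has width 1, which upper-bounds the treewidth. G has an edge, so its treewidth is at least 1. Hence tw(G) = 1 exactly.

Treewidth 1.
One such decomposition:
Bags: B1 = {a, e}  B2 = {d, e}  B3 = {a, b}  B4 = {a, c}  B5 = {a, f}
Tree: B1–B2, B1–B3, B1–B4, B4–B5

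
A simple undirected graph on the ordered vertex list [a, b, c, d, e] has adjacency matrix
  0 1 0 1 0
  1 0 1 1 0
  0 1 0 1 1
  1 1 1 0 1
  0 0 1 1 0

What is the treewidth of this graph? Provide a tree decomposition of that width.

Treewidth 2.
One optimal decomposition is:
Bags: B1 = {b, c, d}  B2 = {a, b, d}  B3 = {c, d, e}
Tree: B1–B2, B1–B3

Every bag has size at most 3, so the width is 3 − 1 = 2 and tw(G) ≤ 2. On the other hand G contains the 3-clique {c, d, e}. A clique must lie in a single bag of any decomposition, so no decomposition can have width below 2. Therefore the treewidth is 2.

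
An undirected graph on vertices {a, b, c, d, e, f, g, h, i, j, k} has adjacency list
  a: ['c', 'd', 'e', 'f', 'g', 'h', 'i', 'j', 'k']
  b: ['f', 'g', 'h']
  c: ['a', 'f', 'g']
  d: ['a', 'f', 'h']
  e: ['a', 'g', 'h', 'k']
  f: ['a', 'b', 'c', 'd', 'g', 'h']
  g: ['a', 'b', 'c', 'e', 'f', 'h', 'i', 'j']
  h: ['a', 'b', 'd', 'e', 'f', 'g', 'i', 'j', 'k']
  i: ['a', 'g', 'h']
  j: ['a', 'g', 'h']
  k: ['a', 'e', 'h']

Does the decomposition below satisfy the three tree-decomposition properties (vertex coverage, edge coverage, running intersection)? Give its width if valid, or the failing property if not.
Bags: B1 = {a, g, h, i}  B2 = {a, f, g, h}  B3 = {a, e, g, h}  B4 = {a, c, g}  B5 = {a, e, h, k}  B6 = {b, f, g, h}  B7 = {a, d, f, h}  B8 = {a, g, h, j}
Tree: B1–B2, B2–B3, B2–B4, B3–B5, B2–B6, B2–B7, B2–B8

A tree decomposition must satisfy three properties: every vertex lies in some bag; for every edge, both endpoints lie together in some bag; and for every vertex, the bags containing it form a connected subtree. Here edge (f,c) lies in no bag, so the decomposition is invalid.

No — edge (f,c) lies in no bag.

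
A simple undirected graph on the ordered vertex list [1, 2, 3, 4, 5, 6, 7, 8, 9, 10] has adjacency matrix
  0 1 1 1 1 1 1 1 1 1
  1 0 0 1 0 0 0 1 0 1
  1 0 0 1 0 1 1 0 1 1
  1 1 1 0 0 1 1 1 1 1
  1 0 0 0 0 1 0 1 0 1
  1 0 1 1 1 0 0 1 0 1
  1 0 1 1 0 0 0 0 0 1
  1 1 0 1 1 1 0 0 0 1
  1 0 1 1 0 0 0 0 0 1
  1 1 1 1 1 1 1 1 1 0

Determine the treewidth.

A width-4 tree decomposition is:
Bags: B1 = {1, 3, 4, 6, 10}  B2 = {1, 3, 4, 7, 10}  B3 = {1, 4, 6, 8, 10}  B4 = {1, 5, 6, 8, 10}  B5 = {1, 2, 4, 8, 10}  B6 = {1, 3, 4, 9, 10}
Tree: B1–B2, B1–B3, B3–B4, B3–B5, B1–B6
Every bag has size at most 5, so the width is 5 − 1 = 4 and tw(G) ≤ 4. On the other hand G contains the 5-clique {1, 2, 4, 8, 10}. A clique must lie in a single bag of any decomposition, so no decomposition can have width below 4. Therefore the treewidth is 4.

4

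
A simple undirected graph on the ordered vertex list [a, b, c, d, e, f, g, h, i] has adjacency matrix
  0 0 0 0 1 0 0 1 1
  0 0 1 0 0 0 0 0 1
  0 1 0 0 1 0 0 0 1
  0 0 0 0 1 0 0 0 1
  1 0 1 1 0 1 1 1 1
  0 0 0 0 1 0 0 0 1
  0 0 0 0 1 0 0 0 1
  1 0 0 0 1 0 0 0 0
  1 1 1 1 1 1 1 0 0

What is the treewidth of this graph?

2

A width-2 tree decomposition is:
Bags: B1 = {a, e, i}  B2 = {c, e, i}  B3 = {a, e, h}  B4 = {d, e, i}  B5 = {e, f, i}  B6 = {b, c, i}  B7 = {e, g, i}
Tree: B1–B2, B1–B3, B2–B4, B4–B5, B2–B6, B5–B7
Every bag has size at most 3, so the width is 3 − 1 = 2 and tw(G) ≤ 2. For the lower bound, the 3 vertices {a, e, h} are pairwise adjacent, and any tree decomposition puts a clique entirely inside one bag — forcing width ≥ 2. Therefore the treewidth is 2.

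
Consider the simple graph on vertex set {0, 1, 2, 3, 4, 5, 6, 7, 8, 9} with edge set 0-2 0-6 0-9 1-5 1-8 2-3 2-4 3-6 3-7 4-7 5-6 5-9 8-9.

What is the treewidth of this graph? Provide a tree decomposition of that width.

Treewidth 2.
One optimal decomposition is:
Bags: B1 = {1, 5, 8}  B2 = {5, 8, 9}  B3 = {5, 6, 9}  B4 = {0, 6, 9}  B5 = {0, 3, 6}  B6 = {0, 2, 3}  B7 = {2, 3, 7}  B8 = {2, 4, 7}
Tree: B1–B2, B2–B3, B3–B4, B4–B5, B5–B6, B6–B7, B7–B8

Every bag has size at most 3, so the width is 3 − 1 = 2 and tw(G) ≤ 2. For the lower bound, G contains the cycle 1–8–9–5–1, so G is not a forest; only forests have treewidth ≤ 1, hence tw(G) ≥ 2. Therefore the treewidth is 2.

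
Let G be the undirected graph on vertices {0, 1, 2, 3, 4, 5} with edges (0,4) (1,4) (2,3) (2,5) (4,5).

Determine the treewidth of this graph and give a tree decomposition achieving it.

The largest bag has 2 vertices, giving width 1; this decomposition certifies tw(G) ≤ 1. Any graph with an edge has treewidth ≥ 1, and G has the edge 5–2. The upper and lower bounds meet at 1, so that is the treewidth.

Treewidth 1.
One such decomposition:
Bags: B1 = {2, 5}  B2 = {4, 5}  B3 = {2, 3}  B4 = {0, 4}  B5 = {1, 4}
Tree: B1–B2, B1–B3, B2–B4, B2–B5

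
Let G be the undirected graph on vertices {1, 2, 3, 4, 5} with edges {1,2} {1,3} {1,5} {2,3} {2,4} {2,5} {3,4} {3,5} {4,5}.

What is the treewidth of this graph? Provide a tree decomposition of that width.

Each bag holds 4 vertices, so the decomposition has width 3, which upper-bounds the treewidth. Conversely, {1, 2, 3, 5} is a clique of size 4, and the vertices of any clique must share a bag in every tree decomposition; so some bag has ≥ 4 vertices and tw(G) ≥ 3. Therefore the treewidth is 3.

Treewidth 3.
One optimal decomposition is:
Bags: B1 = {1, 2, 3, 5}  B2 = {2, 3, 4, 5}
Tree: B1–B2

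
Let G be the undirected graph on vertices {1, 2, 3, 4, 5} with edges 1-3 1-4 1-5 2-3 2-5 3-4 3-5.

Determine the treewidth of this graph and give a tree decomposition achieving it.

Treewidth 2.
One such decomposition:
Bags: B1 = {1, 3, 5}  B2 = {2, 3, 5}  B3 = {1, 3, 4}
Tree: B1–B2, B1–B3

Every bag has size at most 3, so the width is 3 − 1 = 2 and tw(G) ≤ 2. Conversely, {1, 3, 4} is a clique of size 3, and the vertices of any clique must share a bag in every tree decomposition; so some bag has ≥ 3 vertices and tw(G) ≥ 2. Combining the bounds, tw(G) = 2.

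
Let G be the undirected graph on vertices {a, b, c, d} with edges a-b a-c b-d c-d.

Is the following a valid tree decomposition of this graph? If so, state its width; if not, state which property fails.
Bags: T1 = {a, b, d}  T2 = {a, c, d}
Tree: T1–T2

Yes; width 2.

Checking the three conditions: (i) the bags cover all of {a, b, c, d}; (ii) for each edge, some bag contains both endpoints; (iii) the bags containing any fixed vertex form a subtree. All hold, so the decomposition is valid with width 3 − 1 = 2.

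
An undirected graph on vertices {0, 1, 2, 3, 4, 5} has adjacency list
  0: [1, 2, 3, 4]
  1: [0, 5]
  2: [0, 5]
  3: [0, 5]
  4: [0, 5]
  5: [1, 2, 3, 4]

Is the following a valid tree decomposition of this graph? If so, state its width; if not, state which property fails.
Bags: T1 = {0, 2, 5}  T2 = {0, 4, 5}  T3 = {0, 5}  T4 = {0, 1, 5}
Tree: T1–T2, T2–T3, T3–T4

A tree decomposition must satisfy three properties: every vertex lies in some bag; for every edge, both endpoints lie together in some bag; and for every vertex, the bags containing it form a connected subtree. Here vertex 3 appears in no bag, so the decomposition is invalid.

No — vertex 3 appears in no bag.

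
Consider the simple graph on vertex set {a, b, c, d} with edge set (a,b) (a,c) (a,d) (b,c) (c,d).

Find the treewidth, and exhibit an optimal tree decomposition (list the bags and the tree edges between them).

Treewidth 2.
One such decomposition:
Bags: B1 = {a, c, d}  B2 = {a, b, c}
Tree: B1–B2

Each bag holds 3 vertices, so the decomposition has width 2, which upper-bounds the treewidth. For the lower bound, the 3 vertices {a, c, d} are pairwise adjacent, and any tree decomposition puts a clique entirely inside one bag — forcing width ≥ 2. Combining the bounds, tw(G) = 2.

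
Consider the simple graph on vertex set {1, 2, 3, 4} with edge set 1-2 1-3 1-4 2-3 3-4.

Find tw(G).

2

A width-2 tree decomposition is:
Bags: B1 = {1, 3, 4}  B2 = {1, 2, 3}
Tree: B1–B2
Every bag has size at most 3, so the width is 3 − 1 = 2 and tw(G) ≤ 2. For the lower bound, the 3 vertices {1, 2, 3} are pairwise adjacent, and any tree decomposition puts a clique entirely inside one bag — forcing width ≥ 2. Hence tw(G) = 2 exactly.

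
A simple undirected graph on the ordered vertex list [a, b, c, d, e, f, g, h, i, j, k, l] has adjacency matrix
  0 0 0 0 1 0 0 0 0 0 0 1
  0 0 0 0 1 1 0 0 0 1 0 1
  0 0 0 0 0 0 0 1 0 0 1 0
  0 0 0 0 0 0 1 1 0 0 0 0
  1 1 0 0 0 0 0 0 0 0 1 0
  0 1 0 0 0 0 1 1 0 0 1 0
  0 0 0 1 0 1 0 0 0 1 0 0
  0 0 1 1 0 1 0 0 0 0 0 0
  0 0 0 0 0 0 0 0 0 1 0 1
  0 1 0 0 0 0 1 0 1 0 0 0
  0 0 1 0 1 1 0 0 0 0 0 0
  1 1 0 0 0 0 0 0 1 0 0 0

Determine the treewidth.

3

A width-3 tree decomposition is:
Bags: B1 = {a, i, j, l}  B2 = {a, b, j, l}  B3 = {a, b, e, j}  B4 = {b, e, g, j}  B5 = {b, e, f, g}  B6 = {e, f, g, k}  B7 = {d, f, g, k}  B8 = {d, f, h, k}  B9 = {c, d, h, k}
Tree: B1–B2, B2–B3, B3–B4, B4–B5, B5–B6, B6–B7, B7–B8, B8–B9
The largest bag has 4 vertices, giving width 3; this decomposition certifies tw(G) ≤ 3. For the lower bound: the 4 vertex sets {a,i,l}, {j}, {b}, {e,f,g,k} are disjoint, each induces a connected subgraph, and every pair is joined by at least one edge of G. Contracting each set to a single vertex therefore yields K_{4} as a minor, and since treewidth is minor-monotone, tw(G) ≥ tw(K_{4}) = 3. The upper and lower bounds meet at 3, so that is the treewidth.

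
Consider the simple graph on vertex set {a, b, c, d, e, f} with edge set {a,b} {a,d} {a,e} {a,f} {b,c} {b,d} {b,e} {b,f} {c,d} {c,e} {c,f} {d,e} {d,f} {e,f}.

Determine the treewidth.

A width-4 tree decomposition is:
Bags: B1 = {b, c, d, e, f}  B2 = {a, b, d, e, f}
Tree: B1–B2
The largest bag has 5 vertices, giving width 4; this decomposition certifies tw(G) ≤ 4. For the lower bound, the 5 vertices {b, c, d, e, f} are pairwise adjacent, and any tree decomposition puts a clique entirely inside one bag — forcing width ≥ 4. The upper and lower bounds meet at 4, so that is the treewidth.

4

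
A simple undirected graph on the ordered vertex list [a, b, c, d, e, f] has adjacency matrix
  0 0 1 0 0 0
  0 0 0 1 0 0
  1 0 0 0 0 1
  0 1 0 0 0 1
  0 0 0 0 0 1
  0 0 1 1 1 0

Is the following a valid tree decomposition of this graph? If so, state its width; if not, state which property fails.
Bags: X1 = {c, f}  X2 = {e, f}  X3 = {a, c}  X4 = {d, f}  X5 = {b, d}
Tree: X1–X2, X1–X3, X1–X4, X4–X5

Yes; width 1.

Checking the three conditions: (i) the bags cover all of {a, b, c, d, e, f}; (ii) for each edge, some bag contains both endpoints; (iii) the bags containing any fixed vertex form a subtree. All hold, so the decomposition is valid with width 2 − 1 = 1.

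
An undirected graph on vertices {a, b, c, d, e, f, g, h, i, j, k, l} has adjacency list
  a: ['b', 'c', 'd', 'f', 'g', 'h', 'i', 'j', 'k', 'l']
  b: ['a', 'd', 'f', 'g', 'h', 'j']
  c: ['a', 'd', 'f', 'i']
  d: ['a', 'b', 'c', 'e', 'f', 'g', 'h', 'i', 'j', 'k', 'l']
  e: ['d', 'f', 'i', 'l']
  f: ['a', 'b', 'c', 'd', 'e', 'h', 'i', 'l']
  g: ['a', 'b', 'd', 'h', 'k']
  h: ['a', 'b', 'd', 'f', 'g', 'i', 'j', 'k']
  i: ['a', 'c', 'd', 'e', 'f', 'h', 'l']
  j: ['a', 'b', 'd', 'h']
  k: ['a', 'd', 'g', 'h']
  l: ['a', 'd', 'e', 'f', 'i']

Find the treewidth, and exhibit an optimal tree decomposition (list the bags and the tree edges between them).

Every bag has size at most 5, so the width is 5 − 1 = 4 and tw(G) ≤ 4. Conversely, {d, e, f, i, l} is a clique of size 5, and the vertices of any clique must share a bag in every tree decomposition; so some bag has ≥ 5 vertices and tw(G) ≥ 4. Therefore the treewidth is 4.

Treewidth 4.
One optimal decomposition is:
Bags: B1 = {a, d, f, h, i}  B2 = {a, d, f, i, l}  B3 = {a, c, d, f, i}  B4 = {a, b, d, f, h}  B5 = {d, e, f, i, l}  B6 = {a, b, d, g, h}  B7 = {a, b, d, h, j}  B8 = {a, d, g, h, k}
Tree: B1–B2, B1–B3, B1–B4, B2–B5, B4–B6, B4–B7, B6–B8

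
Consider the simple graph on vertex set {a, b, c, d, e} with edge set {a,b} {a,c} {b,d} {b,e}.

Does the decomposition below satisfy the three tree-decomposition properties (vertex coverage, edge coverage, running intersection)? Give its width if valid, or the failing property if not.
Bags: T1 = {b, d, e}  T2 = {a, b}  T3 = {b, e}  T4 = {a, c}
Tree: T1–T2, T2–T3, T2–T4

No — bags containing vertex e are not connected in the tree.

A tree decomposition must satisfy three properties: every vertex lies in some bag; for every edge, both endpoints lie together in some bag; and for every vertex, the bags containing it form a connected subtree. Here bags containing vertex e are not connected in the tree, so the decomposition is invalid.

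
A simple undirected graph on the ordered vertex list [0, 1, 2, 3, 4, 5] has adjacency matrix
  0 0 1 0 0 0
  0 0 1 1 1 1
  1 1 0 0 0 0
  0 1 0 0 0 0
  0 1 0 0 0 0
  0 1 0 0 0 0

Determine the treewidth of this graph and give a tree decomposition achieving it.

The largest bag has 2 vertices, giving width 1; this decomposition certifies tw(G) ≤ 1. Any graph with an edge has treewidth ≥ 1, and G has the edge 3–1. Hence tw(G) = 1 exactly.

Treewidth 1.
One optimal decomposition is:
Bags: B1 = {1, 3}  B2 = {1, 5}  B3 = {1, 2}  B4 = {1, 4}  B5 = {0, 2}
Tree: B1–B2, B1–B3, B1–B4, B3–B5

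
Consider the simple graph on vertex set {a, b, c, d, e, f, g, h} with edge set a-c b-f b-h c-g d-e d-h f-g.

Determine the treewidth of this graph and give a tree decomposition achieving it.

Treewidth 1.
One such decomposition:
Bags: B1 = {d, e}  B2 = {d, h}  B3 = {b, h}  B4 = {b, f}  B5 = {f, g}  B6 = {c, g}  B7 = {a, c}
Tree: B1–B2, B2–B3, B3–B4, B4–B5, B5–B6, B6–B7

The largest bag has 2 vertices, giving width 1; this decomposition certifies tw(G) ≤ 1. G has an edge, so its treewidth is at least 1. Therefore the treewidth is 1.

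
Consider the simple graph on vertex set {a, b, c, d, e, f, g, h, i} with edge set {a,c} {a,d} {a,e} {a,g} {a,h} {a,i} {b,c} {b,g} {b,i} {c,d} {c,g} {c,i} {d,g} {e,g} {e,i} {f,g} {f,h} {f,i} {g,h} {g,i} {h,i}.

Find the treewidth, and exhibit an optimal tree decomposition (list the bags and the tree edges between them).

Each bag holds 4 vertices, so the decomposition has width 3, which upper-bounds the treewidth. For the lower bound, the 4 vertices {a, c, d, g} are pairwise adjacent, and any tree decomposition puts a clique entirely inside one bag — forcing width ≥ 3. Combining the bounds, tw(G) = 3.

Treewidth 3.
One such decomposition:
Bags: B1 = {a, c, g, i}  B2 = {a, e, g, i}  B3 = {a, g, h, i}  B4 = {a, c, d, g}  B5 = {b, c, g, i}  B6 = {f, g, h, i}
Tree: B1–B2, B2–B3, B1–B4, B1–B5, B3–B6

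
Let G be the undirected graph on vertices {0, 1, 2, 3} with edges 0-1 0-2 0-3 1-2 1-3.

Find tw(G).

A width-2 tree decomposition is:
Bags: B1 = {0, 1, 3}  B2 = {0, 1, 2}
Tree: B1–B2
Each bag holds 3 vertices, so the decomposition has width 2, which upper-bounds the treewidth. On the other hand G contains the 3-clique {0, 1, 2}. A clique must lie in a single bag of any decomposition, so no decomposition can have width below 2. Therefore the treewidth is 2.

2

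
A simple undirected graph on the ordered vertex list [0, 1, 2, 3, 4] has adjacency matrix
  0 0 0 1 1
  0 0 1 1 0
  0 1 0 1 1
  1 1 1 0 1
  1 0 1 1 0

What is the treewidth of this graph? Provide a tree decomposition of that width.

Treewidth 2.
One such decomposition:
Bags: B1 = {2, 3, 4}  B2 = {1, 2, 3}  B3 = {0, 3, 4}
Tree: B1–B2, B1–B3

The largest bag has 3 vertices, giving width 2; this decomposition certifies tw(G) ≤ 2. Conversely, {0, 3, 4} is a clique of size 3, and the vertices of any clique must share a bag in every tree decomposition; so some bag has ≥ 3 vertices and tw(G) ≥ 2. Combining the bounds, tw(G) = 2.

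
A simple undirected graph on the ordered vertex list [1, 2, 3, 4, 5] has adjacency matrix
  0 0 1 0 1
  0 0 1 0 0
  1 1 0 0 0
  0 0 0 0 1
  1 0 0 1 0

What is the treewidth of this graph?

A width-1 tree decomposition is:
Bags: B1 = {2, 3}  B2 = {1, 3}  B3 = {1, 5}  B4 = {4, 5}
Tree: B1–B2, B2–B3, B3–B4
The largest bag has 2 vertices, giving width 1; this decomposition certifies tw(G) ≤ 1. G has an edge, so its treewidth is at least 1. Hence tw(G) = 1 exactly.

1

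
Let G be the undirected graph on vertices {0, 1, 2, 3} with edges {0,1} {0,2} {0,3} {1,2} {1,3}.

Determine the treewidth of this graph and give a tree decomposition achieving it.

Treewidth 2.
Bags: B1 = {0, 1, 2}  B2 = {0, 1, 3}
Tree: B1–B2

The largest bag has 3 vertices, giving width 2; this decomposition certifies tw(G) ≤ 2. For the lower bound, the 3 vertices {0, 1, 2} are pairwise adjacent, and any tree decomposition puts a clique entirely inside one bag — forcing width ≥ 2. Hence tw(G) = 2 exactly.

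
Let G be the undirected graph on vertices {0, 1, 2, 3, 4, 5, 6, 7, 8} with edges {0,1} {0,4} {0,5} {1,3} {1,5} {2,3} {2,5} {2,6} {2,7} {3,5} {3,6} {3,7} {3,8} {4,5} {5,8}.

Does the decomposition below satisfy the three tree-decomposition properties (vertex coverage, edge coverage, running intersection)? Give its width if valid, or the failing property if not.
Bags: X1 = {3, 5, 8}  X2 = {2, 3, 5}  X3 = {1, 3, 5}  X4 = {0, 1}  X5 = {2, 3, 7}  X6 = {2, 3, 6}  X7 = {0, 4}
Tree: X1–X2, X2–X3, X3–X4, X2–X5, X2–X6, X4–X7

No — edge (5,0) lies in no bag.

A tree decomposition must satisfy three properties: every vertex lies in some bag; for every edge, both endpoints lie together in some bag; and for every vertex, the bags containing it form a connected subtree. Here edge (5,0) lies in no bag, so the decomposition is invalid.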